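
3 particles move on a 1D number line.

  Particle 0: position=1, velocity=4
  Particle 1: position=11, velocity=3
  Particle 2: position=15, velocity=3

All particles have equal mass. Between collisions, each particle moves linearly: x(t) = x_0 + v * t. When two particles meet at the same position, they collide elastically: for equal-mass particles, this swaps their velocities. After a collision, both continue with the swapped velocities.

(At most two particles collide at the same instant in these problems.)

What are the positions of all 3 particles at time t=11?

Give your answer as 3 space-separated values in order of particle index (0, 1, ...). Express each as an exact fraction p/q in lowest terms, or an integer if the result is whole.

Collision at t=10: particles 0 and 1 swap velocities; positions: p0=41 p1=41 p2=45; velocities now: v0=3 v1=4 v2=3
Advance to t=11 (no further collisions before then); velocities: v0=3 v1=4 v2=3; positions = 44 45 48

Answer: 44 45 48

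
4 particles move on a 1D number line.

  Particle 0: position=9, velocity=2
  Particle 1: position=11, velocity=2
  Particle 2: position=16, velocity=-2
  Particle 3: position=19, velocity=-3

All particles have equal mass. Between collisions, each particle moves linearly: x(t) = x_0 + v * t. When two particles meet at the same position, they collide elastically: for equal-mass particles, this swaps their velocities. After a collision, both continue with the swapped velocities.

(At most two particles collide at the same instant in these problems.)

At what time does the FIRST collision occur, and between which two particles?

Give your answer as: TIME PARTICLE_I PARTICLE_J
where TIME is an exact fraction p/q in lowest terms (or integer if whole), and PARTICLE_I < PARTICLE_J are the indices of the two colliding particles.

Answer: 5/4 1 2

Derivation:
Pair (0,1): pos 9,11 vel 2,2 -> not approaching (rel speed 0 <= 0)
Pair (1,2): pos 11,16 vel 2,-2 -> gap=5, closing at 4/unit, collide at t=5/4
Pair (2,3): pos 16,19 vel -2,-3 -> gap=3, closing at 1/unit, collide at t=3
Earliest collision: t=5/4 between 1 and 2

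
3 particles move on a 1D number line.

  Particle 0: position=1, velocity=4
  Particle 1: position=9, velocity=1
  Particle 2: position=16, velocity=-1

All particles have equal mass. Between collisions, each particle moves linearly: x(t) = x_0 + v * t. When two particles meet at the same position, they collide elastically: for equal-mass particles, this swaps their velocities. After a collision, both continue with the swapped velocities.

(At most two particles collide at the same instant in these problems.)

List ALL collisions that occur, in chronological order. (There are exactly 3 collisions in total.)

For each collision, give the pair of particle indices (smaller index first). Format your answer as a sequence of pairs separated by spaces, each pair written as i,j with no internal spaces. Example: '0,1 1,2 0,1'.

Answer: 0,1 1,2 0,1

Derivation:
Collision at t=8/3: particles 0 and 1 swap velocities; positions: p0=35/3 p1=35/3 p2=40/3; velocities now: v0=1 v1=4 v2=-1
Collision at t=3: particles 1 and 2 swap velocities; positions: p0=12 p1=13 p2=13; velocities now: v0=1 v1=-1 v2=4
Collision at t=7/2: particles 0 and 1 swap velocities; positions: p0=25/2 p1=25/2 p2=15; velocities now: v0=-1 v1=1 v2=4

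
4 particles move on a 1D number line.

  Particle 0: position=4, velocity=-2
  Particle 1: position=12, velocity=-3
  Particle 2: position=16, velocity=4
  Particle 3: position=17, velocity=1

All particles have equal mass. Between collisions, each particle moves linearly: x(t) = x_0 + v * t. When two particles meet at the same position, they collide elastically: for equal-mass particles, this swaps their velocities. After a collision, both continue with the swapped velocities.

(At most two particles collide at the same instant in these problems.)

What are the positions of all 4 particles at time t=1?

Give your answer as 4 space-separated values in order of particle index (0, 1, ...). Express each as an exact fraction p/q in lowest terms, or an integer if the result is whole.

Answer: 2 9 18 20

Derivation:
Collision at t=1/3: particles 2 and 3 swap velocities; positions: p0=10/3 p1=11 p2=52/3 p3=52/3; velocities now: v0=-2 v1=-3 v2=1 v3=4
Advance to t=1 (no further collisions before then); velocities: v0=-2 v1=-3 v2=1 v3=4; positions = 2 9 18 20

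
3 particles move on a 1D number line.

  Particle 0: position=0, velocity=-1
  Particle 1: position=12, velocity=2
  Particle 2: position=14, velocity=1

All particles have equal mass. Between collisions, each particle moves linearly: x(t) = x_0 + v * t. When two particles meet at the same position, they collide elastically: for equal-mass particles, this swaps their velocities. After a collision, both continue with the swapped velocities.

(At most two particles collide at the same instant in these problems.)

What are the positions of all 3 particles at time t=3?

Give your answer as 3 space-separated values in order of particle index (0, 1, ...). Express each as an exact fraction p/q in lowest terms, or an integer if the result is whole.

Collision at t=2: particles 1 and 2 swap velocities; positions: p0=-2 p1=16 p2=16; velocities now: v0=-1 v1=1 v2=2
Advance to t=3 (no further collisions before then); velocities: v0=-1 v1=1 v2=2; positions = -3 17 18

Answer: -3 17 18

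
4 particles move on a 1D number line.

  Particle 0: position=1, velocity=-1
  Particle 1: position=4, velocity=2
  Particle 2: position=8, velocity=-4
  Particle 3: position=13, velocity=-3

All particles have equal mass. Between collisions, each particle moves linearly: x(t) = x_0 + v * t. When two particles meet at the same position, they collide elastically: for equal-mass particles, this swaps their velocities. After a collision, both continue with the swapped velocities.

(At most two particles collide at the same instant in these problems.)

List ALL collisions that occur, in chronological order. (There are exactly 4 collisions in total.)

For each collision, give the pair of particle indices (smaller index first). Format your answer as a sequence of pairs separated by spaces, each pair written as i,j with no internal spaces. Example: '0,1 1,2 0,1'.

Answer: 1,2 2,3 0,1 1,2

Derivation:
Collision at t=2/3: particles 1 and 2 swap velocities; positions: p0=1/3 p1=16/3 p2=16/3 p3=11; velocities now: v0=-1 v1=-4 v2=2 v3=-3
Collision at t=9/5: particles 2 and 3 swap velocities; positions: p0=-4/5 p1=4/5 p2=38/5 p3=38/5; velocities now: v0=-1 v1=-4 v2=-3 v3=2
Collision at t=7/3: particles 0 and 1 swap velocities; positions: p0=-4/3 p1=-4/3 p2=6 p3=26/3; velocities now: v0=-4 v1=-1 v2=-3 v3=2
Collision at t=6: particles 1 and 2 swap velocities; positions: p0=-16 p1=-5 p2=-5 p3=16; velocities now: v0=-4 v1=-3 v2=-1 v3=2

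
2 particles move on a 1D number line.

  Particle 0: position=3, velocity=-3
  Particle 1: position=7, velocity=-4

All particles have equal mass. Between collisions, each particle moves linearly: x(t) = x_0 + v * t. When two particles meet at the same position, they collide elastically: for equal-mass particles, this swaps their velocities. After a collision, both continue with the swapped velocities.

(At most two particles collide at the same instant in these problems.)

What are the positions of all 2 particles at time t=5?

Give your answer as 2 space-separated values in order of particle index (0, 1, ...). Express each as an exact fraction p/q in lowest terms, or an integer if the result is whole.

Answer: -13 -12

Derivation:
Collision at t=4: particles 0 and 1 swap velocities; positions: p0=-9 p1=-9; velocities now: v0=-4 v1=-3
Advance to t=5 (no further collisions before then); velocities: v0=-4 v1=-3; positions = -13 -12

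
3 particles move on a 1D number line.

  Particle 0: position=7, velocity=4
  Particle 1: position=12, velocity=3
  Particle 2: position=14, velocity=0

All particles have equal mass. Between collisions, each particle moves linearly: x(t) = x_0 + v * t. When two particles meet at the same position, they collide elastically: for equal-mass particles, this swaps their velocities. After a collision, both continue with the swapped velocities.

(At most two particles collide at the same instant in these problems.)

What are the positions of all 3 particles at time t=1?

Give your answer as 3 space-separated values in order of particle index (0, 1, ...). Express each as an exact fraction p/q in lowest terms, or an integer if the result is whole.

Collision at t=2/3: particles 1 and 2 swap velocities; positions: p0=29/3 p1=14 p2=14; velocities now: v0=4 v1=0 v2=3
Advance to t=1 (no further collisions before then); velocities: v0=4 v1=0 v2=3; positions = 11 14 15

Answer: 11 14 15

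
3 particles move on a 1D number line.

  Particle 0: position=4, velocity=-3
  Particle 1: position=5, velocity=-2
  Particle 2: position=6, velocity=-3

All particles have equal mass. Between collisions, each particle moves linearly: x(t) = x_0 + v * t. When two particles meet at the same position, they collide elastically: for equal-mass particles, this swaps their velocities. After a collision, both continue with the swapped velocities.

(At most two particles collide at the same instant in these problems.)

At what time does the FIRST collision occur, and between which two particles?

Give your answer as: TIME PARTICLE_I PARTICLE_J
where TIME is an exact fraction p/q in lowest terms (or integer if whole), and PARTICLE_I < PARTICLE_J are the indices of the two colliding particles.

Answer: 1 1 2

Derivation:
Pair (0,1): pos 4,5 vel -3,-2 -> not approaching (rel speed -1 <= 0)
Pair (1,2): pos 5,6 vel -2,-3 -> gap=1, closing at 1/unit, collide at t=1
Earliest collision: t=1 between 1 and 2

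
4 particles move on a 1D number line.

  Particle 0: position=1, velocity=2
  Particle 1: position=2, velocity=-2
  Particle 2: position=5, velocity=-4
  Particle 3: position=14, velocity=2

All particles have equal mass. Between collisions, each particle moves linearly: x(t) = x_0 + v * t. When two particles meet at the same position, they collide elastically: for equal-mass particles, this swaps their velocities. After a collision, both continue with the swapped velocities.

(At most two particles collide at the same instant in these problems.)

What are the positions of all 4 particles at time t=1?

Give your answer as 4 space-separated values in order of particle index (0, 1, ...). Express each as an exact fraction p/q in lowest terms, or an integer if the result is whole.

Answer: 0 1 3 16

Derivation:
Collision at t=1/4: particles 0 and 1 swap velocities; positions: p0=3/2 p1=3/2 p2=4 p3=29/2; velocities now: v0=-2 v1=2 v2=-4 v3=2
Collision at t=2/3: particles 1 and 2 swap velocities; positions: p0=2/3 p1=7/3 p2=7/3 p3=46/3; velocities now: v0=-2 v1=-4 v2=2 v3=2
Advance to t=1 (no further collisions before then); velocities: v0=-2 v1=-4 v2=2 v3=2; positions = 0 1 3 16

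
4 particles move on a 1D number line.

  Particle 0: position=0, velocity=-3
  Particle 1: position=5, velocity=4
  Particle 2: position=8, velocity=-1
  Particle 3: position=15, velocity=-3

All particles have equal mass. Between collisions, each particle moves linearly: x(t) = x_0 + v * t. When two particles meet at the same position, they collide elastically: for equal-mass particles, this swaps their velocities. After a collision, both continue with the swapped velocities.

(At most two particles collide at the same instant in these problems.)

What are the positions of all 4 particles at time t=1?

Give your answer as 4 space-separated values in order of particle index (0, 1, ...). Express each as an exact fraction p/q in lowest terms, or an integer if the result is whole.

Answer: -3 7 9 12

Derivation:
Collision at t=3/5: particles 1 and 2 swap velocities; positions: p0=-9/5 p1=37/5 p2=37/5 p3=66/5; velocities now: v0=-3 v1=-1 v2=4 v3=-3
Advance to t=1 (no further collisions before then); velocities: v0=-3 v1=-1 v2=4 v3=-3; positions = -3 7 9 12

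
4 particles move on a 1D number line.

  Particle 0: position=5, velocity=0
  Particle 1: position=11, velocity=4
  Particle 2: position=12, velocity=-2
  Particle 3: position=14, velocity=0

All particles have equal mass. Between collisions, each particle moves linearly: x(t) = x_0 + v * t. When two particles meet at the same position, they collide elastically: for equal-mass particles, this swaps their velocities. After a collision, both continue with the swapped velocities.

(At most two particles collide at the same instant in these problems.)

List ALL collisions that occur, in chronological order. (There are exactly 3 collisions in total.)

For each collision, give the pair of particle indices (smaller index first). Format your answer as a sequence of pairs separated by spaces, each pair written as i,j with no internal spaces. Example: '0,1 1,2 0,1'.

Answer: 1,2 2,3 0,1

Derivation:
Collision at t=1/6: particles 1 and 2 swap velocities; positions: p0=5 p1=35/3 p2=35/3 p3=14; velocities now: v0=0 v1=-2 v2=4 v3=0
Collision at t=3/4: particles 2 and 3 swap velocities; positions: p0=5 p1=21/2 p2=14 p3=14; velocities now: v0=0 v1=-2 v2=0 v3=4
Collision at t=7/2: particles 0 and 1 swap velocities; positions: p0=5 p1=5 p2=14 p3=25; velocities now: v0=-2 v1=0 v2=0 v3=4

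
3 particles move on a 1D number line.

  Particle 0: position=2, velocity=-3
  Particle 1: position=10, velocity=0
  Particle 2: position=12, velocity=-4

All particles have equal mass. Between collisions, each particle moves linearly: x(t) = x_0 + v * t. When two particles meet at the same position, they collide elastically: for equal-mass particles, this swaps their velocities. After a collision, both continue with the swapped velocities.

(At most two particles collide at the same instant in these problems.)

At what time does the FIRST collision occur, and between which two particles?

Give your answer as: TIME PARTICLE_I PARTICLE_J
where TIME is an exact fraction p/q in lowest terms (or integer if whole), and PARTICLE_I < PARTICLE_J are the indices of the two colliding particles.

Pair (0,1): pos 2,10 vel -3,0 -> not approaching (rel speed -3 <= 0)
Pair (1,2): pos 10,12 vel 0,-4 -> gap=2, closing at 4/unit, collide at t=1/2
Earliest collision: t=1/2 between 1 and 2

Answer: 1/2 1 2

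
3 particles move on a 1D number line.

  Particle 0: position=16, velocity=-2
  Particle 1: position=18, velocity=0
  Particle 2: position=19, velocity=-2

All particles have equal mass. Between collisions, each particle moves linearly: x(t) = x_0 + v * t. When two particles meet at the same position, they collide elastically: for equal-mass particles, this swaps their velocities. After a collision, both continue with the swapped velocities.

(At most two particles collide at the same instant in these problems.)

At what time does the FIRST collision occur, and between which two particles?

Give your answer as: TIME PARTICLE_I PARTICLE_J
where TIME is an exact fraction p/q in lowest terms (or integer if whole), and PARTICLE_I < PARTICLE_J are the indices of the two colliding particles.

Answer: 1/2 1 2

Derivation:
Pair (0,1): pos 16,18 vel -2,0 -> not approaching (rel speed -2 <= 0)
Pair (1,2): pos 18,19 vel 0,-2 -> gap=1, closing at 2/unit, collide at t=1/2
Earliest collision: t=1/2 between 1 and 2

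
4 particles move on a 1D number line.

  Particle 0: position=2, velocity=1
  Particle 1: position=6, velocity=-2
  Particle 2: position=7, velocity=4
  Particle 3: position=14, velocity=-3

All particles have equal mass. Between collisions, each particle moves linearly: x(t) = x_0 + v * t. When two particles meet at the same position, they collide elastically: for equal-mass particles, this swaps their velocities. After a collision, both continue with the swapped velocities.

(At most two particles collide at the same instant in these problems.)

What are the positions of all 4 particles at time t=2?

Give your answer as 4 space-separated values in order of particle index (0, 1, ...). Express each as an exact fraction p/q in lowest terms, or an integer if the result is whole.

Answer: 2 4 8 15

Derivation:
Collision at t=1: particles 2 and 3 swap velocities; positions: p0=3 p1=4 p2=11 p3=11; velocities now: v0=1 v1=-2 v2=-3 v3=4
Collision at t=4/3: particles 0 and 1 swap velocities; positions: p0=10/3 p1=10/3 p2=10 p3=37/3; velocities now: v0=-2 v1=1 v2=-3 v3=4
Advance to t=2 (no further collisions before then); velocities: v0=-2 v1=1 v2=-3 v3=4; positions = 2 4 8 15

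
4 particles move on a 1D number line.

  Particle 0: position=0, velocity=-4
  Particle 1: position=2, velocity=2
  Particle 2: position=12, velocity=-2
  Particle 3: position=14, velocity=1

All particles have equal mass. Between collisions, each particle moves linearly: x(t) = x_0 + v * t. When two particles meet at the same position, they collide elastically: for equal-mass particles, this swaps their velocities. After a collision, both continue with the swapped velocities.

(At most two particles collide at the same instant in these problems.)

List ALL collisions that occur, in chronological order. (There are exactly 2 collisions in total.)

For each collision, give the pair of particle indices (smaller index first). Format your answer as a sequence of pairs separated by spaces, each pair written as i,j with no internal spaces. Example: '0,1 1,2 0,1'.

Answer: 1,2 2,3

Derivation:
Collision at t=5/2: particles 1 and 2 swap velocities; positions: p0=-10 p1=7 p2=7 p3=33/2; velocities now: v0=-4 v1=-2 v2=2 v3=1
Collision at t=12: particles 2 and 3 swap velocities; positions: p0=-48 p1=-12 p2=26 p3=26; velocities now: v0=-4 v1=-2 v2=1 v3=2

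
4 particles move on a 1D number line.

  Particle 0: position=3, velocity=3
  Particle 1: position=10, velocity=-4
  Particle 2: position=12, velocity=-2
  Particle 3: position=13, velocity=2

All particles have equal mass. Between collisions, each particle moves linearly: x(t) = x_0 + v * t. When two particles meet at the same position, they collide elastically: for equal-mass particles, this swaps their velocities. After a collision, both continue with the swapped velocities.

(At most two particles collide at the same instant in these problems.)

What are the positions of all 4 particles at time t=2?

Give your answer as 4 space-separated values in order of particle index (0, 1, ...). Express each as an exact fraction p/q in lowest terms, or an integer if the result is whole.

Collision at t=1: particles 0 and 1 swap velocities; positions: p0=6 p1=6 p2=10 p3=15; velocities now: v0=-4 v1=3 v2=-2 v3=2
Collision at t=9/5: particles 1 and 2 swap velocities; positions: p0=14/5 p1=42/5 p2=42/5 p3=83/5; velocities now: v0=-4 v1=-2 v2=3 v3=2
Advance to t=2 (no further collisions before then); velocities: v0=-4 v1=-2 v2=3 v3=2; positions = 2 8 9 17

Answer: 2 8 9 17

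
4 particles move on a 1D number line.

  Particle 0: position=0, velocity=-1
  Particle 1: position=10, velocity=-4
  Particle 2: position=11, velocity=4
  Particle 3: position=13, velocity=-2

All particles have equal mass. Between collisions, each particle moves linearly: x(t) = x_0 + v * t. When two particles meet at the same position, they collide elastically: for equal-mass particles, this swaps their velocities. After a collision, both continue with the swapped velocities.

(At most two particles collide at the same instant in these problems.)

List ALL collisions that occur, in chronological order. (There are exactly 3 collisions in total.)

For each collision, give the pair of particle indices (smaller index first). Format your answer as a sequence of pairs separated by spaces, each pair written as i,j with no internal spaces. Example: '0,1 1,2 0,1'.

Answer: 2,3 0,1 1,2

Derivation:
Collision at t=1/3: particles 2 and 3 swap velocities; positions: p0=-1/3 p1=26/3 p2=37/3 p3=37/3; velocities now: v0=-1 v1=-4 v2=-2 v3=4
Collision at t=10/3: particles 0 and 1 swap velocities; positions: p0=-10/3 p1=-10/3 p2=19/3 p3=73/3; velocities now: v0=-4 v1=-1 v2=-2 v3=4
Collision at t=13: particles 1 and 2 swap velocities; positions: p0=-42 p1=-13 p2=-13 p3=63; velocities now: v0=-4 v1=-2 v2=-1 v3=4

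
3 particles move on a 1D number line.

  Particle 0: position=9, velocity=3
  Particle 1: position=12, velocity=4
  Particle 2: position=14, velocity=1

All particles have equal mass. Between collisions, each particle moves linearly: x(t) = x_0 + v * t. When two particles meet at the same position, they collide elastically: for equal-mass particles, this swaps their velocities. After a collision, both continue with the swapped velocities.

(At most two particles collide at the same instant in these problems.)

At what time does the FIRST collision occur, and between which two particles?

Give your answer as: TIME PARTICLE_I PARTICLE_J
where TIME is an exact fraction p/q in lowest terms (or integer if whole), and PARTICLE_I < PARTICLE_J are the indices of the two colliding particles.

Answer: 2/3 1 2

Derivation:
Pair (0,1): pos 9,12 vel 3,4 -> not approaching (rel speed -1 <= 0)
Pair (1,2): pos 12,14 vel 4,1 -> gap=2, closing at 3/unit, collide at t=2/3
Earliest collision: t=2/3 between 1 and 2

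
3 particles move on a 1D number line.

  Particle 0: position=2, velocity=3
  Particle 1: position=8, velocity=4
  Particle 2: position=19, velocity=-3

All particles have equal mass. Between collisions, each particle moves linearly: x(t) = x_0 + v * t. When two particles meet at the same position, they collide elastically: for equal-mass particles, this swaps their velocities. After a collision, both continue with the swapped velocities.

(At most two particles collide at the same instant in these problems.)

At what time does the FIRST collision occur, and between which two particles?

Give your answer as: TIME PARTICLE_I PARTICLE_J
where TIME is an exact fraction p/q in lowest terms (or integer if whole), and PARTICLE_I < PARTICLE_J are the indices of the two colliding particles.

Answer: 11/7 1 2

Derivation:
Pair (0,1): pos 2,8 vel 3,4 -> not approaching (rel speed -1 <= 0)
Pair (1,2): pos 8,19 vel 4,-3 -> gap=11, closing at 7/unit, collide at t=11/7
Earliest collision: t=11/7 between 1 and 2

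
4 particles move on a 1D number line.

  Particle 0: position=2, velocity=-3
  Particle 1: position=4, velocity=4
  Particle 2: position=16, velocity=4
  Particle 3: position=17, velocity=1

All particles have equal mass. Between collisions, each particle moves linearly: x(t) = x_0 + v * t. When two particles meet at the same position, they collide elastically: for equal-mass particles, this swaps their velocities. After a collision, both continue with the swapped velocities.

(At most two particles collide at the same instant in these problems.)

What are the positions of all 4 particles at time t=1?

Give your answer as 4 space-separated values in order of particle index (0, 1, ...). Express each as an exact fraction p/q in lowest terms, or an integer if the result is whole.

Answer: -1 8 18 20

Derivation:
Collision at t=1/3: particles 2 and 3 swap velocities; positions: p0=1 p1=16/3 p2=52/3 p3=52/3; velocities now: v0=-3 v1=4 v2=1 v3=4
Advance to t=1 (no further collisions before then); velocities: v0=-3 v1=4 v2=1 v3=4; positions = -1 8 18 20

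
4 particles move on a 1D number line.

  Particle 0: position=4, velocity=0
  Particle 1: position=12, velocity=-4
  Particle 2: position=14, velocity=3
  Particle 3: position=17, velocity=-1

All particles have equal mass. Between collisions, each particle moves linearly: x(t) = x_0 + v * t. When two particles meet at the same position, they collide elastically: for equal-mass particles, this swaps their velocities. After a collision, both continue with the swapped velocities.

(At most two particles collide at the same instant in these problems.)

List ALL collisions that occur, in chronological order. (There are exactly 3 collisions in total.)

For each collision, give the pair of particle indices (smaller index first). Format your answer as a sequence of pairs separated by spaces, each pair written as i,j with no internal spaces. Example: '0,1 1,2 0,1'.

Collision at t=3/4: particles 2 and 3 swap velocities; positions: p0=4 p1=9 p2=65/4 p3=65/4; velocities now: v0=0 v1=-4 v2=-1 v3=3
Collision at t=2: particles 0 and 1 swap velocities; positions: p0=4 p1=4 p2=15 p3=20; velocities now: v0=-4 v1=0 v2=-1 v3=3
Collision at t=13: particles 1 and 2 swap velocities; positions: p0=-40 p1=4 p2=4 p3=53; velocities now: v0=-4 v1=-1 v2=0 v3=3

Answer: 2,3 0,1 1,2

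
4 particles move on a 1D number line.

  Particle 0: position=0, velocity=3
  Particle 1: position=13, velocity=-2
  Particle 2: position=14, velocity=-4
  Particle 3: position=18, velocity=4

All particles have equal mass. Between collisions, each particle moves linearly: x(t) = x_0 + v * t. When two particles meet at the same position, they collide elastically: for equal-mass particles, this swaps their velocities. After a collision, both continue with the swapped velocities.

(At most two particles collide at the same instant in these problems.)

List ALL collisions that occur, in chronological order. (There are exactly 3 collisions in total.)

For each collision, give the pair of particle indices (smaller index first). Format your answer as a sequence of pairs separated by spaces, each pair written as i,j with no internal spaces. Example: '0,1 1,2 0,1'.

Collision at t=1/2: particles 1 and 2 swap velocities; positions: p0=3/2 p1=12 p2=12 p3=20; velocities now: v0=3 v1=-4 v2=-2 v3=4
Collision at t=2: particles 0 and 1 swap velocities; positions: p0=6 p1=6 p2=9 p3=26; velocities now: v0=-4 v1=3 v2=-2 v3=4
Collision at t=13/5: particles 1 and 2 swap velocities; positions: p0=18/5 p1=39/5 p2=39/5 p3=142/5; velocities now: v0=-4 v1=-2 v2=3 v3=4

Answer: 1,2 0,1 1,2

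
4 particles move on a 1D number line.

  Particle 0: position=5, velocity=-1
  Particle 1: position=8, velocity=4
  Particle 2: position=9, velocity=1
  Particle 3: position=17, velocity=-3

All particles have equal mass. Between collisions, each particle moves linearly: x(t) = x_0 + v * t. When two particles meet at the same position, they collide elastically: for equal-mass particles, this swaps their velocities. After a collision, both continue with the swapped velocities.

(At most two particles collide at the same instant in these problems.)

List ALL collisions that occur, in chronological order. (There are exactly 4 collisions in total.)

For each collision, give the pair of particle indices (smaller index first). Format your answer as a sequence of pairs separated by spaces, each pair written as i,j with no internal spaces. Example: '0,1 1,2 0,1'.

Answer: 1,2 2,3 1,2 0,1

Derivation:
Collision at t=1/3: particles 1 and 2 swap velocities; positions: p0=14/3 p1=28/3 p2=28/3 p3=16; velocities now: v0=-1 v1=1 v2=4 v3=-3
Collision at t=9/7: particles 2 and 3 swap velocities; positions: p0=26/7 p1=72/7 p2=92/7 p3=92/7; velocities now: v0=-1 v1=1 v2=-3 v3=4
Collision at t=2: particles 1 and 2 swap velocities; positions: p0=3 p1=11 p2=11 p3=16; velocities now: v0=-1 v1=-3 v2=1 v3=4
Collision at t=6: particles 0 and 1 swap velocities; positions: p0=-1 p1=-1 p2=15 p3=32; velocities now: v0=-3 v1=-1 v2=1 v3=4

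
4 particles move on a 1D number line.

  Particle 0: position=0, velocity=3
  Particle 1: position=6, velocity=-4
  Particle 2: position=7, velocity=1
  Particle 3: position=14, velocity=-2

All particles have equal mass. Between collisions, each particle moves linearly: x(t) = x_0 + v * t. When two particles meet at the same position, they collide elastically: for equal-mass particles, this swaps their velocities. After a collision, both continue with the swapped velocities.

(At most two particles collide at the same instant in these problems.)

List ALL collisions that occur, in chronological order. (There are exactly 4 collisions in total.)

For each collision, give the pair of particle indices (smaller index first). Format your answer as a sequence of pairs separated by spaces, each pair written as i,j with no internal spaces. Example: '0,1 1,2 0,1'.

Collision at t=6/7: particles 0 and 1 swap velocities; positions: p0=18/7 p1=18/7 p2=55/7 p3=86/7; velocities now: v0=-4 v1=3 v2=1 v3=-2
Collision at t=7/3: particles 2 and 3 swap velocities; positions: p0=-10/3 p1=7 p2=28/3 p3=28/3; velocities now: v0=-4 v1=3 v2=-2 v3=1
Collision at t=14/5: particles 1 and 2 swap velocities; positions: p0=-26/5 p1=42/5 p2=42/5 p3=49/5; velocities now: v0=-4 v1=-2 v2=3 v3=1
Collision at t=7/2: particles 2 and 3 swap velocities; positions: p0=-8 p1=7 p2=21/2 p3=21/2; velocities now: v0=-4 v1=-2 v2=1 v3=3

Answer: 0,1 2,3 1,2 2,3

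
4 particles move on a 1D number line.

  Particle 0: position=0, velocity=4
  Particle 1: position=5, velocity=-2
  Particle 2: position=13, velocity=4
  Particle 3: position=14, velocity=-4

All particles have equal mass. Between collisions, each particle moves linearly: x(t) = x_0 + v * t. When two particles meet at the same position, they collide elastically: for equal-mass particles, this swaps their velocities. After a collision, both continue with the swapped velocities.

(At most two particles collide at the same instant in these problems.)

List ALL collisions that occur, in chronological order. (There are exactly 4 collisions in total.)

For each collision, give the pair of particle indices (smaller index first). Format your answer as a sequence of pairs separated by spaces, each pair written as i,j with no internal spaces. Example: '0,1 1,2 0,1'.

Collision at t=1/8: particles 2 and 3 swap velocities; positions: p0=1/2 p1=19/4 p2=27/2 p3=27/2; velocities now: v0=4 v1=-2 v2=-4 v3=4
Collision at t=5/6: particles 0 and 1 swap velocities; positions: p0=10/3 p1=10/3 p2=32/3 p3=49/3; velocities now: v0=-2 v1=4 v2=-4 v3=4
Collision at t=7/4: particles 1 and 2 swap velocities; positions: p0=3/2 p1=7 p2=7 p3=20; velocities now: v0=-2 v1=-4 v2=4 v3=4
Collision at t=9/2: particles 0 and 1 swap velocities; positions: p0=-4 p1=-4 p2=18 p3=31; velocities now: v0=-4 v1=-2 v2=4 v3=4

Answer: 2,3 0,1 1,2 0,1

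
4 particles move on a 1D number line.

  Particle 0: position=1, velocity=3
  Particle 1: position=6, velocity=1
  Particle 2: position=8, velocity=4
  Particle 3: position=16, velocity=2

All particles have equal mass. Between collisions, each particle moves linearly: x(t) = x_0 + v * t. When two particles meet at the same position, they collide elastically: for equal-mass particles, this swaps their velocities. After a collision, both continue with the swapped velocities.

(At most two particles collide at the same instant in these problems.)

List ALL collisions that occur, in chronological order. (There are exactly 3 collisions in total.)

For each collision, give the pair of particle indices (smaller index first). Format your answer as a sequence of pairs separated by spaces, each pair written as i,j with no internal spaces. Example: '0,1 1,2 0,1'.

Answer: 0,1 2,3 1,2

Derivation:
Collision at t=5/2: particles 0 and 1 swap velocities; positions: p0=17/2 p1=17/2 p2=18 p3=21; velocities now: v0=1 v1=3 v2=4 v3=2
Collision at t=4: particles 2 and 3 swap velocities; positions: p0=10 p1=13 p2=24 p3=24; velocities now: v0=1 v1=3 v2=2 v3=4
Collision at t=15: particles 1 and 2 swap velocities; positions: p0=21 p1=46 p2=46 p3=68; velocities now: v0=1 v1=2 v2=3 v3=4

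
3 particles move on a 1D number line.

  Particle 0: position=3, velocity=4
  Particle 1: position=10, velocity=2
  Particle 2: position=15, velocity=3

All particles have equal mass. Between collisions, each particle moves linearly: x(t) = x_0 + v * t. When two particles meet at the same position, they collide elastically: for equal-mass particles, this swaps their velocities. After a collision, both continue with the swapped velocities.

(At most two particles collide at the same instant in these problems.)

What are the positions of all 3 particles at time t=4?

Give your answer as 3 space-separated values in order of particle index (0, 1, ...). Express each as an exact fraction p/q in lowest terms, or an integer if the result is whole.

Answer: 18 19 27

Derivation:
Collision at t=7/2: particles 0 and 1 swap velocities; positions: p0=17 p1=17 p2=51/2; velocities now: v0=2 v1=4 v2=3
Advance to t=4 (no further collisions before then); velocities: v0=2 v1=4 v2=3; positions = 18 19 27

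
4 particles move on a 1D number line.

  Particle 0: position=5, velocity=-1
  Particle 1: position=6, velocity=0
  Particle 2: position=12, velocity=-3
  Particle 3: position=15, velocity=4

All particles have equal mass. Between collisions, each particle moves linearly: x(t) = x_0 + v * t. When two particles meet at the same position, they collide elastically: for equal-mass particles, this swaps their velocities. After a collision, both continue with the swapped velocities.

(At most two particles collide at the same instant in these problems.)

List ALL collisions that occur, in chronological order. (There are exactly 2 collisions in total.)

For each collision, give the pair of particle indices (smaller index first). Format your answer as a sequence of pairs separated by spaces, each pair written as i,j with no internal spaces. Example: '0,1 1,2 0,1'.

Answer: 1,2 0,1

Derivation:
Collision at t=2: particles 1 and 2 swap velocities; positions: p0=3 p1=6 p2=6 p3=23; velocities now: v0=-1 v1=-3 v2=0 v3=4
Collision at t=7/2: particles 0 and 1 swap velocities; positions: p0=3/2 p1=3/2 p2=6 p3=29; velocities now: v0=-3 v1=-1 v2=0 v3=4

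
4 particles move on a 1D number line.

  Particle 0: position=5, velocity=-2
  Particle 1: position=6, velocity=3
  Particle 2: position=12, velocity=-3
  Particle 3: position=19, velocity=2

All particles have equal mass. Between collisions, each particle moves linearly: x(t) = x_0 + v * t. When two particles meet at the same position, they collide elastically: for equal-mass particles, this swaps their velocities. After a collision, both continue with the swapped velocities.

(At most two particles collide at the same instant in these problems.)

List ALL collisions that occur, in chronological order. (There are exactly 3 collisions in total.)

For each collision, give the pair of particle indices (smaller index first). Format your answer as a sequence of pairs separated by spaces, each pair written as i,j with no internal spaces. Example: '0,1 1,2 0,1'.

Collision at t=1: particles 1 and 2 swap velocities; positions: p0=3 p1=9 p2=9 p3=21; velocities now: v0=-2 v1=-3 v2=3 v3=2
Collision at t=7: particles 0 and 1 swap velocities; positions: p0=-9 p1=-9 p2=27 p3=33; velocities now: v0=-3 v1=-2 v2=3 v3=2
Collision at t=13: particles 2 and 3 swap velocities; positions: p0=-27 p1=-21 p2=45 p3=45; velocities now: v0=-3 v1=-2 v2=2 v3=3

Answer: 1,2 0,1 2,3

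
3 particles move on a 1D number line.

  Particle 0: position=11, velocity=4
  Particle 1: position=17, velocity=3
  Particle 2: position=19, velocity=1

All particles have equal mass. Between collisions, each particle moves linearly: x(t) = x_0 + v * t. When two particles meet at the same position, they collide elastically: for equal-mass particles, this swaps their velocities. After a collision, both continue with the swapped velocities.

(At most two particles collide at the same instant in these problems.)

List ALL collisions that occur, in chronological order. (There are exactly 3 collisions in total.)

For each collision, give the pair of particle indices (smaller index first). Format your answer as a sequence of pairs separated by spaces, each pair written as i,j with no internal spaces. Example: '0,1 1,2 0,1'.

Answer: 1,2 0,1 1,2

Derivation:
Collision at t=1: particles 1 and 2 swap velocities; positions: p0=15 p1=20 p2=20; velocities now: v0=4 v1=1 v2=3
Collision at t=8/3: particles 0 and 1 swap velocities; positions: p0=65/3 p1=65/3 p2=25; velocities now: v0=1 v1=4 v2=3
Collision at t=6: particles 1 and 2 swap velocities; positions: p0=25 p1=35 p2=35; velocities now: v0=1 v1=3 v2=4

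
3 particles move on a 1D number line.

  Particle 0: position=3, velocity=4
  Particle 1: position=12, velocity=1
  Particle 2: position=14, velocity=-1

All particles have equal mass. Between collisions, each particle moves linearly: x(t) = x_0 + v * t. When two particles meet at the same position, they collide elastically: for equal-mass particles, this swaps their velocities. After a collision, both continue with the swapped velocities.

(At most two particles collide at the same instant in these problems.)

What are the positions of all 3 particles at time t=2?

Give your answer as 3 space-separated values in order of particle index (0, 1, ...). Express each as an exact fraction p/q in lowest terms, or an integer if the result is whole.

Collision at t=1: particles 1 and 2 swap velocities; positions: p0=7 p1=13 p2=13; velocities now: v0=4 v1=-1 v2=1
Advance to t=2 (no further collisions before then); velocities: v0=4 v1=-1 v2=1; positions = 11 12 14

Answer: 11 12 14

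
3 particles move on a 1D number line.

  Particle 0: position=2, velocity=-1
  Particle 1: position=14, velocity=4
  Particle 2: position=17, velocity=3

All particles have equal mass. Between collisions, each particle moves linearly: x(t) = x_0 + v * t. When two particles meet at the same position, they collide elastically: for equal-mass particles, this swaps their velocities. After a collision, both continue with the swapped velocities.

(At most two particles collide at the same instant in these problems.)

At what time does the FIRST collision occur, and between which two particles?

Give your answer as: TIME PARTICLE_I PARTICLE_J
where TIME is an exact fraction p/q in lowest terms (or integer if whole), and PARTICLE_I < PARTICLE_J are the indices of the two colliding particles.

Answer: 3 1 2

Derivation:
Pair (0,1): pos 2,14 vel -1,4 -> not approaching (rel speed -5 <= 0)
Pair (1,2): pos 14,17 vel 4,3 -> gap=3, closing at 1/unit, collide at t=3
Earliest collision: t=3 between 1 and 2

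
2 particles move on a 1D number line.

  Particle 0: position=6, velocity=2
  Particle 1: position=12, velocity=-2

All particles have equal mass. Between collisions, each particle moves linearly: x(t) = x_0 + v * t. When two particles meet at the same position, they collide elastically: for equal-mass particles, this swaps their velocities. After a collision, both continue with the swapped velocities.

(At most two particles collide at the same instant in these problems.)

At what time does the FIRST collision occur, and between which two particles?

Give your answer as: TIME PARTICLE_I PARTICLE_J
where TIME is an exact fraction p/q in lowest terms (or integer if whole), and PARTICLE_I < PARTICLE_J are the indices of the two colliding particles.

Answer: 3/2 0 1

Derivation:
Pair (0,1): pos 6,12 vel 2,-2 -> gap=6, closing at 4/unit, collide at t=3/2
Earliest collision: t=3/2 between 0 and 1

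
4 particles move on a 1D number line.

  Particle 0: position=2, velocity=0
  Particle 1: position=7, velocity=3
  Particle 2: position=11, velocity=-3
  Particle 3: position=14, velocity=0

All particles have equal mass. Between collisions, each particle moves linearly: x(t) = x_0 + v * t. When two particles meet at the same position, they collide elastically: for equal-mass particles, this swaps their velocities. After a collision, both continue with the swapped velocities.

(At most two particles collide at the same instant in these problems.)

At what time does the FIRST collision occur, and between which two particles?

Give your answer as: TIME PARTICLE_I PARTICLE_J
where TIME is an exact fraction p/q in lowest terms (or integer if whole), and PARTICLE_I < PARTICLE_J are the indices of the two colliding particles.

Answer: 2/3 1 2

Derivation:
Pair (0,1): pos 2,7 vel 0,3 -> not approaching (rel speed -3 <= 0)
Pair (1,2): pos 7,11 vel 3,-3 -> gap=4, closing at 6/unit, collide at t=2/3
Pair (2,3): pos 11,14 vel -3,0 -> not approaching (rel speed -3 <= 0)
Earliest collision: t=2/3 between 1 and 2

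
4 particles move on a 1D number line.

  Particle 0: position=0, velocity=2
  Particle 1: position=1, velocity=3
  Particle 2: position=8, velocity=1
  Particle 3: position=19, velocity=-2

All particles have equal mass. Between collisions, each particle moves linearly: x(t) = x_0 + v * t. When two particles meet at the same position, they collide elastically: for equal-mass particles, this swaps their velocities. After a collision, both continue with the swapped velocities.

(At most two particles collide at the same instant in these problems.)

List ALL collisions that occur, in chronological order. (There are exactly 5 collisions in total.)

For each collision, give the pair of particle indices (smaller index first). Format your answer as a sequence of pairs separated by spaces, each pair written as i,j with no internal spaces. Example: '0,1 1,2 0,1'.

Collision at t=7/2: particles 1 and 2 swap velocities; positions: p0=7 p1=23/2 p2=23/2 p3=12; velocities now: v0=2 v1=1 v2=3 v3=-2
Collision at t=18/5: particles 2 and 3 swap velocities; positions: p0=36/5 p1=58/5 p2=59/5 p3=59/5; velocities now: v0=2 v1=1 v2=-2 v3=3
Collision at t=11/3: particles 1 and 2 swap velocities; positions: p0=22/3 p1=35/3 p2=35/3 p3=12; velocities now: v0=2 v1=-2 v2=1 v3=3
Collision at t=19/4: particles 0 and 1 swap velocities; positions: p0=19/2 p1=19/2 p2=51/4 p3=61/4; velocities now: v0=-2 v1=2 v2=1 v3=3
Collision at t=8: particles 1 and 2 swap velocities; positions: p0=3 p1=16 p2=16 p3=25; velocities now: v0=-2 v1=1 v2=2 v3=3

Answer: 1,2 2,3 1,2 0,1 1,2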